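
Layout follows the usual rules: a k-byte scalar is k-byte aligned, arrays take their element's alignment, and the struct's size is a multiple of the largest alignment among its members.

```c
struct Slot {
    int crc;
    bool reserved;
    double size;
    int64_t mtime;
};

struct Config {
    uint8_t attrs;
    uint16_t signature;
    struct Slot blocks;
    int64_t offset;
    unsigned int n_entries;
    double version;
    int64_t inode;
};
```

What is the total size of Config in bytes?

Slot: crc at 0 (size 4, align 4) → ends 4; reserved at 4 (size 1, align 1) → ends 5; pad 3 to align 8 for size; size at 8 (size 8, align 8) → ends 16; mtime at 16 (size 8, align 8) → ends 24; total 24 bytes, alignment 8
attrs at 0 (size 1, align 1) → ends 1
pad 1 to align 2 for signature
signature at 2 (size 2, align 2) → ends 4
pad 4 to align 8 for blocks
blocks at 8 (size 24, align 8) → ends 32
offset at 32 (size 8, align 8) → ends 40
n_entries at 40 (size 4, align 4) → ends 44
pad 4 to align 8 for version
version at 48 (size 8, align 8) → ends 56
inode at 56 (size 8, align 8) → ends 64
total 64 bytes, alignment 8

64 bytes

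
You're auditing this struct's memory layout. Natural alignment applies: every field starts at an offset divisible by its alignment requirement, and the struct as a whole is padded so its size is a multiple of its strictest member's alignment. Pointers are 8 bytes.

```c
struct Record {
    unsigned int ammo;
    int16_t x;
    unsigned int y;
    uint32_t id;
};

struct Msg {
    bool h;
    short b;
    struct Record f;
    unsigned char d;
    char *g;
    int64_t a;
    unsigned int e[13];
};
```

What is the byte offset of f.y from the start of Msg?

12

Record: ammo at 0 (size 4, align 4) → ends 4; x at 4 (size 2, align 2) → ends 6; pad 2 to align 4 for y; y at 8 (size 4, align 4) → ends 12; id at 12 (size 4, align 4) → ends 16; total 16 bytes, alignment 4
h at 0 (size 1, align 1) → ends 1
pad 1 to align 2 for b
b at 2 (size 2, align 2) → ends 4
f at 4 (size 16, align 4) → ends 20
within Record: y at 8
4 + 8 = 12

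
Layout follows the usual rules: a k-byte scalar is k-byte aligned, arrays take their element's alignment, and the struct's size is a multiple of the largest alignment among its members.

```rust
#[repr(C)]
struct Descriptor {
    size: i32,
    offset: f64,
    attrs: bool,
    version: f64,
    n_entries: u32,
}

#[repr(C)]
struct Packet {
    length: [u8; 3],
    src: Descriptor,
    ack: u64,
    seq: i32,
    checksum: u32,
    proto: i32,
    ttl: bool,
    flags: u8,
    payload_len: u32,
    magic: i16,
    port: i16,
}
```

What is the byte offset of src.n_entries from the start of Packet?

Descriptor: 0..4  size  (4B, 4-aligned); 4..8  -- padding (4B); 8..16  offset  (8B, 8-aligned); 16..17  attrs  (1B, 1-aligned); 17..24  -- padding (7B); 24..32  version  (8B, 8-aligned); 32..36  n_entries  (4B, 4-aligned); 36..40  -- tail padding (4B); sizeof = 40, alignof = 8
0..3  length  (3B, 1-aligned)
3..8  -- padding (5B)
8..48  src  (40B, 8-aligned)
within Descriptor: n_entries at 32
8 + 32 = 40

40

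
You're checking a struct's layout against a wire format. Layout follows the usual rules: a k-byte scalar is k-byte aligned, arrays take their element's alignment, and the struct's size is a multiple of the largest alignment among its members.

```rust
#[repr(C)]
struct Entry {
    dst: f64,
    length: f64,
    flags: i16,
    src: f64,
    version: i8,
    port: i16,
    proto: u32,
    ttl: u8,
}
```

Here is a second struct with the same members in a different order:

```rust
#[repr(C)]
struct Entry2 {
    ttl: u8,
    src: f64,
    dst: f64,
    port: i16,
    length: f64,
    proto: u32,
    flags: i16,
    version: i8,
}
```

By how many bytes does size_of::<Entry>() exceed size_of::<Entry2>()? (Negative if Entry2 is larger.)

0..8  dst  (8B, 8-aligned)
8..16  length  (8B, 8-aligned)
16..18  flags  (2B, 2-aligned)
18..24  -- padding (6B)
24..32  src  (8B, 8-aligned)
32..33  version  (1B, 1-aligned)
33..34  -- padding (1B)
34..36  port  (2B, 2-aligned)
36..40  proto  (4B, 4-aligned)
40..41  ttl  (1B, 1-aligned)
41..48  -- tail padding (7B)
sizeof = 48, alignof = 8
— Entry2 —
0..1  ttl  (1B, 1-aligned)
1..8  -- padding (7B)
8..16  src  (8B, 8-aligned)
16..24  dst  (8B, 8-aligned)
24..26  port  (2B, 2-aligned)
26..32  -- padding (6B)
32..40  length  (8B, 8-aligned)
40..44  proto  (4B, 4-aligned)
44..46  flags  (2B, 2-aligned)
46..47  version  (1B, 1-aligned)
47..48  -- tail padding (1B)
sizeof = 48, alignof = 8
48 − 48 = 0

0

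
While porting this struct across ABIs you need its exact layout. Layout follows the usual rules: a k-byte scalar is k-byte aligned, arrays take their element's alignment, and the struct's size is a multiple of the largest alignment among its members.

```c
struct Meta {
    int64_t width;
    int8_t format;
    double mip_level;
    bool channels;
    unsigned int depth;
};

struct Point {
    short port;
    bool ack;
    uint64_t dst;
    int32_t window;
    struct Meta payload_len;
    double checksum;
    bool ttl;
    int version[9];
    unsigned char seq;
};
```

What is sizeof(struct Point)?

112

Meta: width at 0 (size 8, align 8) → ends 8; format at 8 (size 1, align 1) → ends 9; pad 7 to align 8 for mip_level; mip_level at 16 (size 8, align 8) → ends 24; channels at 24 (size 1, align 1) → ends 25; pad 3 to align 4 for depth; depth at 28 (size 4, align 4) → ends 32; total 32 bytes, alignment 8
port at 0 (size 2, align 2) → ends 2
ack at 2 (size 1, align 1) → ends 3
pad 5 to align 8 for dst
dst at 8 (size 8, align 8) → ends 16
window at 16 (size 4, align 4) → ends 20
pad 4 to align 8 for payload_len
payload_len at 24 (size 32, align 8) → ends 56
checksum at 56 (size 8, align 8) → ends 64
ttl at 64 (size 1, align 1) → ends 65
pad 3 to align 4 for version
version at 68 (size 36, align 4) → ends 104
seq at 104 (size 1, align 1) → ends 105
tail pad 7 to reach multiple of 8
total 112 bytes, alignment 8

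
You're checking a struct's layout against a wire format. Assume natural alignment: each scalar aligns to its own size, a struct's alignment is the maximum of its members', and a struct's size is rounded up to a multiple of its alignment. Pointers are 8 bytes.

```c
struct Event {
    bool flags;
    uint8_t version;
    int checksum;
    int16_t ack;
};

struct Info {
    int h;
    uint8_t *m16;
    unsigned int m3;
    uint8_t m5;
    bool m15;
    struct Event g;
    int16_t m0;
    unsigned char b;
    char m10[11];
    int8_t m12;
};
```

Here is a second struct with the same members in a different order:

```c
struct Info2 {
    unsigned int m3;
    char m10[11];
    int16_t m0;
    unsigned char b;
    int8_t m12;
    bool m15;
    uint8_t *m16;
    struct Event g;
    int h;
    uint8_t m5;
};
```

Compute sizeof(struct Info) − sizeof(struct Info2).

Event: 0..1  flags  (1B, 1-aligned); 1..2  version  (1B, 1-aligned); 2..4  -- padding (2B); 4..8  checksum  (4B, 4-aligned); 8..10  ack  (2B, 2-aligned); 10..12  -- tail padding (2B); sizeof = 12, alignof = 4
0..4  h  (4B, 4-aligned)
4..8  -- padding (4B)
8..16  m16  (8B, 8-aligned)
16..20  m3  (4B, 4-aligned)
20..21  m5  (1B, 1-aligned)
21..22  m15  (1B, 1-aligned)
22..24  -- padding (2B)
24..36  g  (12B, 4-aligned)
36..38  m0  (2B, 2-aligned)
38..39  b  (1B, 1-aligned)
39..50  m10  (11B, 1-aligned)
50..51  m12  (1B, 1-aligned)
51..56  -- tail padding (5B)
sizeof = 56, alignof = 8
— Info2 —
0..4  m3  (4B, 4-aligned)
4..15  m10  (11B, 1-aligned)
15..16  -- padding (1B)
16..18  m0  (2B, 2-aligned)
18..19  b  (1B, 1-aligned)
19..20  m12  (1B, 1-aligned)
20..21  m15  (1B, 1-aligned)
21..24  -- padding (3B)
24..32  m16  (8B, 8-aligned)
32..44  g  (12B, 4-aligned)
44..48  h  (4B, 4-aligned)
48..49  m5  (1B, 1-aligned)
49..56  -- tail padding (7B)
sizeof = 56, alignof = 8
56 − 56 = 0

0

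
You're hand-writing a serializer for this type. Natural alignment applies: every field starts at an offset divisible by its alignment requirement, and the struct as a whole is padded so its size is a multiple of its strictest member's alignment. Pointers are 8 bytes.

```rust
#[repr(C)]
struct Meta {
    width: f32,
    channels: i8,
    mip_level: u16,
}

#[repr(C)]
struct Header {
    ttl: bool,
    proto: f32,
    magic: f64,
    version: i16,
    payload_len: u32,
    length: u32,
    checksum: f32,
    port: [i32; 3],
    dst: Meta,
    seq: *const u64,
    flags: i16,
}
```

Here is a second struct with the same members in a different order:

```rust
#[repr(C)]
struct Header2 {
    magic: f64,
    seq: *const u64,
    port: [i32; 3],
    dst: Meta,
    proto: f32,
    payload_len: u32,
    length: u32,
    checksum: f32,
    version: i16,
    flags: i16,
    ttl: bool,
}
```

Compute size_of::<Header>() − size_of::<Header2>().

8

Meta: width at 0 (size 4, align 4) → ends 4; channels at 4 (size 1, align 1) → ends 5; pad 1 to align 2 for mip_level; mip_level at 6 (size 2, align 2) → ends 8; total 8 bytes, alignment 4
ttl at 0 (size 1, align 1) → ends 1
pad 3 to align 4 for proto
proto at 4 (size 4, align 4) → ends 8
magic at 8 (size 8, align 8) → ends 16
version at 16 (size 2, align 2) → ends 18
pad 2 to align 4 for payload_len
payload_len at 20 (size 4, align 4) → ends 24
length at 24 (size 4, align 4) → ends 28
checksum at 28 (size 4, align 4) → ends 32
port at 32 (size 12, align 4) → ends 44
dst at 44 (size 8, align 4) → ends 52
pad 4 to align 8 for seq
seq at 56 (size 8, align 8) → ends 64
flags at 64 (size 2, align 2) → ends 66
tail pad 6 to reach multiple of 8
total 72 bytes, alignment 8
— Header2 —
magic at 0 (size 8, align 8) → ends 8
seq at 8 (size 8, align 8) → ends 16
port at 16 (size 12, align 4) → ends 28
dst at 28 (size 8, align 4) → ends 36
proto at 36 (size 4, align 4) → ends 40
payload_len at 40 (size 4, align 4) → ends 44
length at 44 (size 4, align 4) → ends 48
checksum at 48 (size 4, align 4) → ends 52
version at 52 (size 2, align 2) → ends 54
flags at 54 (size 2, align 2) → ends 56
ttl at 56 (size 1, align 1) → ends 57
tail pad 7 to reach multiple of 8
total 64 bytes, alignment 8
72 − 64 = 8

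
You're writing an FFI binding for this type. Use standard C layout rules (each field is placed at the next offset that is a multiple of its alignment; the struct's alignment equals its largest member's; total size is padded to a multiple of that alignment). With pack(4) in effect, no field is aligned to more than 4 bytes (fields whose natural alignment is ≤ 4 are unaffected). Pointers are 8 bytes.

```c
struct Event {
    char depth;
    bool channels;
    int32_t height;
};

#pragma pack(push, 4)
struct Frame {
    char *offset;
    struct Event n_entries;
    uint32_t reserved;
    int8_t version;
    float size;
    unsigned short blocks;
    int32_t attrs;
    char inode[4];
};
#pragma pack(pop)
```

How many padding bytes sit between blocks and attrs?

2

Event: @0: depth [1B, align 1] → 1; @1: channels [1B, align 1] → 2; +2 pad (align 4); @4: height [4B, align 4] → 8; size 8, align 4
@0: offset [8B, align 4] → 8
@8: n_entries [8B, align 4] → 16
@16: reserved [4B, align 4] → 20
@20: version [1B, align 1] → 21
+3 pad (align 4)
@24: size [4B, align 4] → 28
@28: blocks [2B, align 2] → 30
+2 pad (align 4)
@32: attrs [4B, align 4] → 36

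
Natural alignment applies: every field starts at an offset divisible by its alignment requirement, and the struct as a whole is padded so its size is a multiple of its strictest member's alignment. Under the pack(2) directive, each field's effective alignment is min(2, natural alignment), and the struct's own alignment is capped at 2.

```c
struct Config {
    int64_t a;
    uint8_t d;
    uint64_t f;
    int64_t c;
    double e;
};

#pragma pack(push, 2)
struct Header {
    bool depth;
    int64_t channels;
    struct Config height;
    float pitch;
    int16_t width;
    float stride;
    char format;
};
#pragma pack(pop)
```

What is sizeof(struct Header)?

62 bytes

Config: a at 0 (size 8, align 8) → ends 8; d at 8 (size 1, align 1) → ends 9; pad 7 to align 8 for f; f at 16 (size 8, align 8) → ends 24; c at 24 (size 8, align 8) → ends 32; e at 32 (size 8, align 8) → ends 40; total 40 bytes, alignment 8
depth at 0 (size 1, align 1) → ends 1
pad 1 to align 2 for channels
channels at 2 (size 8, align 2) → ends 10
height at 10 (size 40, align 2) → ends 50
pitch at 50 (size 4, align 2) → ends 54
width at 54 (size 2, align 2) → ends 56
stride at 56 (size 4, align 2) → ends 60
format at 60 (size 1, align 1) → ends 61
tail pad 1 to reach multiple of 2
total 62 bytes, alignment 2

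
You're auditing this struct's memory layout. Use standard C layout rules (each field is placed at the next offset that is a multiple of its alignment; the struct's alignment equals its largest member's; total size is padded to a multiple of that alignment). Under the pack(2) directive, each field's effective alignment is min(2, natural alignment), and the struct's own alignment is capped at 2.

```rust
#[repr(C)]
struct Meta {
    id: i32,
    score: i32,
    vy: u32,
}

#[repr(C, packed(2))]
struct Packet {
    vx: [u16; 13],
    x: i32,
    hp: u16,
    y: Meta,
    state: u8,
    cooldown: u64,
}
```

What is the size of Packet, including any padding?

54 bytes

Meta: @0: id [4B, align 4] → 4; @4: score [4B, align 4] → 8; @8: vy [4B, align 4] → 12; size 12, align 4
@0: vx [26B, align 2] → 26
@26: x [4B, align 2] → 30
@30: hp [2B, align 2] → 32
@32: y [12B, align 2] → 44
@44: state [1B, align 1] → 45
+1 pad (align 2)
@46: cooldown [8B, align 2] → 54
size 54, align 2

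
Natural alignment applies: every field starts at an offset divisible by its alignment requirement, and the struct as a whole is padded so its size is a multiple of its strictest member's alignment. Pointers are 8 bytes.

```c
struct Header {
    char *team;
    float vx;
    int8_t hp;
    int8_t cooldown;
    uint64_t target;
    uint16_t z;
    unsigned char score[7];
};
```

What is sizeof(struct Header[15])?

0..8  team  (8B, 8-aligned)
8..12  vx  (4B, 4-aligned)
12..13  hp  (1B, 1-aligned)
13..14  cooldown  (1B, 1-aligned)
14..16  -- padding (2B)
16..24  target  (8B, 8-aligned)
24..26  z  (2B, 2-aligned)
26..33  score  (7B, 1-aligned)
33..40  -- tail padding (7B)
sizeof = 40, alignof = 8
array of 15: 15 × 40 = 600

600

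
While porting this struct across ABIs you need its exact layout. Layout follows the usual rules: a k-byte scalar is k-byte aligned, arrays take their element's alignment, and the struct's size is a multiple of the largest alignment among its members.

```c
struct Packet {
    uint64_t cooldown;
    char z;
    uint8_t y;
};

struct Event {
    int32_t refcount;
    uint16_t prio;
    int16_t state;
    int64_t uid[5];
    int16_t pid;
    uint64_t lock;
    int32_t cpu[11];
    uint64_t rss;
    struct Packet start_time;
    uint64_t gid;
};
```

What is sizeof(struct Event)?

144 bytes

Packet: @0: cooldown [8B, align 8] → 8; @8: z [1B, align 1] → 9; @9: y [1B, align 1] → 10; +6 tail pad (align 8); size 16, align 8
@0: refcount [4B, align 4] → 4
@4: prio [2B, align 2] → 6
@6: state [2B, align 2] → 8
@8: uid [40B, align 8] → 48
@48: pid [2B, align 2] → 50
+6 pad (align 8)
@56: lock [8B, align 8] → 64
@64: cpu [44B, align 4] → 108
+4 pad (align 8)
@112: rss [8B, align 8] → 120
@120: start_time [16B, align 8] → 136
@136: gid [8B, align 8] → 144
size 144, align 8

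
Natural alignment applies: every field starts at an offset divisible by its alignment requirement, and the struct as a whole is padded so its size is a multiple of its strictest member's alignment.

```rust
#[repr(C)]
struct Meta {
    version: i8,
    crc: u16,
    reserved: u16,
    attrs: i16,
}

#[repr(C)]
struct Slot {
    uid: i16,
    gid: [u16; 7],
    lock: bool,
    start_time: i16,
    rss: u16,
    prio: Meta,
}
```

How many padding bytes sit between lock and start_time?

1

Meta: @0: version [1B, align 1] → 1; +1 pad (align 2); @2: crc [2B, align 2] → 4; @4: reserved [2B, align 2] → 6; @6: attrs [2B, align 2] → 8; size 8, align 2
@0: uid [2B, align 2] → 2
@2: gid [14B, align 2] → 16
@16: lock [1B, align 1] → 17
+1 pad (align 2)
@18: start_time [2B, align 2] → 20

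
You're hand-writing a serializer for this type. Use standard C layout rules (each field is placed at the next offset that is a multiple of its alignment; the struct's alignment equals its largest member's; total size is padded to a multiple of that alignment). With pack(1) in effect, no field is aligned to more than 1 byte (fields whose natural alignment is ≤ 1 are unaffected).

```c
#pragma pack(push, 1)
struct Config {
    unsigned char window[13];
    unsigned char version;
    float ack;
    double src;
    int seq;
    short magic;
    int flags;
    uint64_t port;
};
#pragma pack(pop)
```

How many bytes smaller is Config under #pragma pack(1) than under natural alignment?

12

natural layout:
  window at 0 (size 13, align 1) → ends 13
  version at 13 (size 1, align 1) → ends 14
  pad 2 to align 4 for ack
  ack at 16 (size 4, align 4) → ends 20
  pad 4 to align 8 for src
  src at 24 (size 8, align 8) → ends 32
  seq at 32 (size 4, align 4) → ends 36
  magic at 36 (size 2, align 2) → ends 38
  pad 2 to align 4 for flags
  flags at 40 (size 4, align 4) → ends 44
  pad 4 to align 8 for port
  port at 48 (size 8, align 8) → ends 56
  total 56 bytes, alignment 8
packed(1) layout:
  window at 0 (size 13, align 1) → ends 13
  version at 13 (size 1, align 1) → ends 14
  ack at 14 (size 4, align 1) → ends 18
  src at 18 (size 8, align 1) → ends 26
  seq at 26 (size 4, align 1) → ends 30
  magic at 30 (size 2, align 1) → ends 32
  flags at 32 (size 4, align 1) → ends 36
  port at 36 (size 8, align 1) → ends 44
  total 44 bytes, alignment 1
56 − 44 = 12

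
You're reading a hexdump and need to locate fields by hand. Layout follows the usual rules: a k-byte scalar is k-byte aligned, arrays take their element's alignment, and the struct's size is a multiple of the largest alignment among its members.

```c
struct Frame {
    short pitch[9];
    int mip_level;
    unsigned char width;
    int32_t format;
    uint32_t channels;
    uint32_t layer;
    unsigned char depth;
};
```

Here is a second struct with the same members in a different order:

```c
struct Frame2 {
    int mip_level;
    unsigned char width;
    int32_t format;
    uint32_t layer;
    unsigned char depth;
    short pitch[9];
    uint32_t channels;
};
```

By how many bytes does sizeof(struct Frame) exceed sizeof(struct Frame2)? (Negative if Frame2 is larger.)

4

pitch at 0 (size 18, align 2) → ends 18
pad 2 to align 4 for mip_level
mip_level at 20 (size 4, align 4) → ends 24
width at 24 (size 1, align 1) → ends 25
pad 3 to align 4 for format
format at 28 (size 4, align 4) → ends 32
channels at 32 (size 4, align 4) → ends 36
layer at 36 (size 4, align 4) → ends 40
depth at 40 (size 1, align 1) → ends 41
tail pad 3 to reach multiple of 4
total 44 bytes, alignment 4
— Frame2 —
mip_level at 0 (size 4, align 4) → ends 4
width at 4 (size 1, align 1) → ends 5
pad 3 to align 4 for format
format at 8 (size 4, align 4) → ends 12
layer at 12 (size 4, align 4) → ends 16
depth at 16 (size 1, align 1) → ends 17
pad 1 to align 2 for pitch
pitch at 18 (size 18, align 2) → ends 36
channels at 36 (size 4, align 4) → ends 40
total 40 bytes, alignment 4
44 − 40 = 4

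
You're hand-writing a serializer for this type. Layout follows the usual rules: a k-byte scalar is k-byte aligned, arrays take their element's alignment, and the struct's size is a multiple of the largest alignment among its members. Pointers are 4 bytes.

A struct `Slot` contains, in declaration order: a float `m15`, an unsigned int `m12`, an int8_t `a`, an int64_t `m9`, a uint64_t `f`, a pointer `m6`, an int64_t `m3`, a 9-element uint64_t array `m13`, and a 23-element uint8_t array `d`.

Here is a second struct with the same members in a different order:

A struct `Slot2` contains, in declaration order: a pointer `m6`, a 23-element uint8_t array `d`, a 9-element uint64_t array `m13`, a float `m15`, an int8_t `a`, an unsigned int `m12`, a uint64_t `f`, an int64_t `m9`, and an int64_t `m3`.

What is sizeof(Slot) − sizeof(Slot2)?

@0: m15 [4B, align 4] → 4
@4: m12 [4B, align 4] → 8
@8: a [1B, align 1] → 9
+7 pad (align 8)
@16: m9 [8B, align 8] → 24
@24: f [8B, align 8] → 32
@32: m6 [4B, align 4] → 36
+4 pad (align 8)
@40: m3 [8B, align 8] → 48
@48: m13 [72B, align 8] → 120
@120: d [23B, align 1] → 143
+1 tail pad (align 8)
size 144, align 8
— Slot2 —
@0: m6 [4B, align 4] → 4
@4: d [23B, align 1] → 27
+5 pad (align 8)
@32: m13 [72B, align 8] → 104
@104: m15 [4B, align 4] → 108
@108: a [1B, align 1] → 109
+3 pad (align 4)
@112: m12 [4B, align 4] → 116
+4 pad (align 8)
@120: f [8B, align 8] → 128
@128: m9 [8B, align 8] → 136
@136: m3 [8B, align 8] → 144
size 144, align 8
144 − 144 = 0

0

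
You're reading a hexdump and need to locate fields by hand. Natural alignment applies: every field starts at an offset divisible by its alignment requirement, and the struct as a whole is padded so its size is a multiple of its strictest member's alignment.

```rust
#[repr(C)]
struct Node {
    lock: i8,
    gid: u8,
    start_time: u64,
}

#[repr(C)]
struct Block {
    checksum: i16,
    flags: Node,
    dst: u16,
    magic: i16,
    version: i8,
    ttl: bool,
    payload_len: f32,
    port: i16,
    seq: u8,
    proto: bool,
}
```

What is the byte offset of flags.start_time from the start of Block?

16

Node: lock at 0 (size 1, align 1) → ends 1; gid at 1 (size 1, align 1) → ends 2; pad 6 to align 8 for start_time; start_time at 8 (size 8, align 8) → ends 16; total 16 bytes, alignment 8
checksum at 0 (size 2, align 2) → ends 2
pad 6 to align 8 for flags
flags at 8 (size 16, align 8) → ends 24
within Node: start_time at 8
8 + 8 = 16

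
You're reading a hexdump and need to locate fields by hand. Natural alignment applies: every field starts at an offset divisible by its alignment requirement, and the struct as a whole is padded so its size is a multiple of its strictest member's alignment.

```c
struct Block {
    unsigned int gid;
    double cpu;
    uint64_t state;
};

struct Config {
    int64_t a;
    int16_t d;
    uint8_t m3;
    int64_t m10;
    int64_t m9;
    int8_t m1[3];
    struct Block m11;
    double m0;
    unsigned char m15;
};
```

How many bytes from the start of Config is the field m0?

Block: @0: gid [4B, align 4] → 4; +4 pad (align 8); @8: cpu [8B, align 8] → 16; @16: state [8B, align 8] → 24; size 24, align 8
@0: a [8B, align 8] → 8
@8: d [2B, align 2] → 10
@10: m3 [1B, align 1] → 11
+5 pad (align 8)
@16: m10 [8B, align 8] → 24
@24: m9 [8B, align 8] → 32
@32: m1 [3B, align 1] → 35
+5 pad (align 8)
@40: m11 [24B, align 8] → 64
@64: m0 [8B, align 8] → 72

64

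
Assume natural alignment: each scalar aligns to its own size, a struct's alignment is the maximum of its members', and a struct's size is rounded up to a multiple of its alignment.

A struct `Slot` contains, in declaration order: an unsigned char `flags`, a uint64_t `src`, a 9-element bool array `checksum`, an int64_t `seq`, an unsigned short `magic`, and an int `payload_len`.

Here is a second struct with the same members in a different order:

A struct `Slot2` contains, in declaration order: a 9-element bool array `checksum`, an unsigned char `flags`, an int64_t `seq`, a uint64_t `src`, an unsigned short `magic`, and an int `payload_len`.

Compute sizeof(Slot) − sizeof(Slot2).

flags at 0 (size 1, align 1) → ends 1
pad 7 to align 8 for src
src at 8 (size 8, align 8) → ends 16
checksum at 16 (size 9, align 1) → ends 25
pad 7 to align 8 for seq
seq at 32 (size 8, align 8) → ends 40
magic at 40 (size 2, align 2) → ends 42
pad 2 to align 4 for payload_len
payload_len at 44 (size 4, align 4) → ends 48
total 48 bytes, alignment 8
— Slot2 —
checksum at 0 (size 9, align 1) → ends 9
flags at 9 (size 1, align 1) → ends 10
pad 6 to align 8 for seq
seq at 16 (size 8, align 8) → ends 24
src at 24 (size 8, align 8) → ends 32
magic at 32 (size 2, align 2) → ends 34
pad 2 to align 4 for payload_len
payload_len at 36 (size 4, align 4) → ends 40
total 40 bytes, alignment 8
48 − 40 = 8

8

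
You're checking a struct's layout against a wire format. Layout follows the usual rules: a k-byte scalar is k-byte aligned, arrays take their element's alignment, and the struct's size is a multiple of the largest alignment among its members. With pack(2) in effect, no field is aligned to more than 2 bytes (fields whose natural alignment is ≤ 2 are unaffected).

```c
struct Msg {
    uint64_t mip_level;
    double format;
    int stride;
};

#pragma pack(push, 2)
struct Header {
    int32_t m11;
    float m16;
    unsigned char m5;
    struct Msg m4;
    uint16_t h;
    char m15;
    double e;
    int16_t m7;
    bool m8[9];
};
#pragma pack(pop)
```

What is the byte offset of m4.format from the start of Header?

Msg: @0: mip_level [8B, align 8] → 8; @8: format [8B, align 8] → 16; @16: stride [4B, align 4] → 20; +4 tail pad (align 8); size 24, align 8
@0: m11 [4B, align 2] → 4
@4: m16 [4B, align 2] → 8
@8: m5 [1B, align 1] → 9
+1 pad (align 2)
@10: m4 [24B, align 2] → 34
within Msg: format at 8
10 + 8 = 18

18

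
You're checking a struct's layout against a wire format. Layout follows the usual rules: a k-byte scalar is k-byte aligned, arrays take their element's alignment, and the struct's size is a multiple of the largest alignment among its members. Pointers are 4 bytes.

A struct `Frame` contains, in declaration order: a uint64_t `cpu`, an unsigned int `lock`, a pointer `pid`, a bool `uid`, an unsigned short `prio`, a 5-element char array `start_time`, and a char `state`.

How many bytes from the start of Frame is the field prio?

0..8  cpu  (8B, 8-aligned)
8..12  lock  (4B, 4-aligned)
12..16  pid  (4B, 4-aligned)
16..17  uid  (1B, 1-aligned)
17..18  -- padding (1B)
18..20  prio  (2B, 2-aligned)

18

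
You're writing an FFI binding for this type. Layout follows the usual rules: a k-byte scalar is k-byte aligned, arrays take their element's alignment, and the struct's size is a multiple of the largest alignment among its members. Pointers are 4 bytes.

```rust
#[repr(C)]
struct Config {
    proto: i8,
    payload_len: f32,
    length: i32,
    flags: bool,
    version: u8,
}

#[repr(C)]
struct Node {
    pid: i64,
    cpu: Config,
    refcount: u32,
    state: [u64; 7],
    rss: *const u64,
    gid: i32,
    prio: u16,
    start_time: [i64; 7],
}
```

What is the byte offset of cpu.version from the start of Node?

Config: 0..1  proto  (1B, 1-aligned); 1..4  -- padding (3B); 4..8  payload_len  (4B, 4-aligned); 8..12  length  (4B, 4-aligned); 12..13  flags  (1B, 1-aligned); 13..14  version  (1B, 1-aligned); 14..16  -- tail padding (2B); sizeof = 16, alignof = 4
0..8  pid  (8B, 8-aligned)
8..24  cpu  (16B, 4-aligned)
within Config: version at 13
8 + 13 = 21

21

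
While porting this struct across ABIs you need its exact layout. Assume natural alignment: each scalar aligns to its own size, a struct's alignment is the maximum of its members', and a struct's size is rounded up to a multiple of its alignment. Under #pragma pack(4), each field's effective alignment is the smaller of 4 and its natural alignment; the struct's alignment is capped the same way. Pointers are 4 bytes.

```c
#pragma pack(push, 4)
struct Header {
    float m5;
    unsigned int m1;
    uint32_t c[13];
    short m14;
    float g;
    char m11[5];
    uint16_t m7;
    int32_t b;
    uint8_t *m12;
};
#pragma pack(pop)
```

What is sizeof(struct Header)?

m5 at 0 (size 4, align 4) → ends 4
m1 at 4 (size 4, align 4) → ends 8
c at 8 (size 52, align 4) → ends 60
m14 at 60 (size 2, align 2) → ends 62
pad 2 to align 4 for g
g at 64 (size 4, align 4) → ends 68
m11 at 68 (size 5, align 1) → ends 73
pad 1 to align 2 for m7
m7 at 74 (size 2, align 2) → ends 76
b at 76 (size 4, align 4) → ends 80
m12 at 80 (size 4, align 4) → ends 84
total 84 bytes, alignment 4

84 bytes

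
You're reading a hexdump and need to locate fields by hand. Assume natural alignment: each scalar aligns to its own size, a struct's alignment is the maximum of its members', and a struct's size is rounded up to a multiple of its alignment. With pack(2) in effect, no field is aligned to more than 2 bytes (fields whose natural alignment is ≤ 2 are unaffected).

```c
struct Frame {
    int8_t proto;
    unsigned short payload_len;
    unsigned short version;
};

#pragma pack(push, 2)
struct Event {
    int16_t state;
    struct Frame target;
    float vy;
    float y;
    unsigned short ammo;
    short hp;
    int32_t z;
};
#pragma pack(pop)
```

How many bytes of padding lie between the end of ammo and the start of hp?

0

Frame: proto at 0 (size 1, align 1) → ends 1; pad 1 to align 2 for payload_len; payload_len at 2 (size 2, align 2) → ends 4; version at 4 (size 2, align 2) → ends 6; total 6 bytes, alignment 2
state at 0 (size 2, align 2) → ends 2
target at 2 (size 6, align 2) → ends 8
vy at 8 (size 4, align 2) → ends 12
y at 12 (size 4, align 2) → ends 16
ammo at 16 (size 2, align 2) → ends 18
hp at 18 (size 2, align 2) → ends 20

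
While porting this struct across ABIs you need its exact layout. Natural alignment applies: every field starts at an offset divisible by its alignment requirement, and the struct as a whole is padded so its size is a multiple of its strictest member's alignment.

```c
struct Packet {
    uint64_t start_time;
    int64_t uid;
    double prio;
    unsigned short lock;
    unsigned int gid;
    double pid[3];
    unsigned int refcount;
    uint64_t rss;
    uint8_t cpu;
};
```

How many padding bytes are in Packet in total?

13

start_time at 0 (size 8, align 8) → ends 8
uid at 8 (size 8, align 8) → ends 16
prio at 16 (size 8, align 8) → ends 24
lock at 24 (size 2, align 2) → ends 26
pad 2 to align 4 for gid
gid at 28 (size 4, align 4) → ends 32
pid at 32 (size 24, align 8) → ends 56
refcount at 56 (size 4, align 4) → ends 60
pad 4 to align 8 for rss
rss at 64 (size 8, align 8) → ends 72
cpu at 72 (size 1, align 1) → ends 73
tail pad 7 to reach multiple of 8
total 80 bytes, alignment 8
data bytes 67, size 80 → padding 13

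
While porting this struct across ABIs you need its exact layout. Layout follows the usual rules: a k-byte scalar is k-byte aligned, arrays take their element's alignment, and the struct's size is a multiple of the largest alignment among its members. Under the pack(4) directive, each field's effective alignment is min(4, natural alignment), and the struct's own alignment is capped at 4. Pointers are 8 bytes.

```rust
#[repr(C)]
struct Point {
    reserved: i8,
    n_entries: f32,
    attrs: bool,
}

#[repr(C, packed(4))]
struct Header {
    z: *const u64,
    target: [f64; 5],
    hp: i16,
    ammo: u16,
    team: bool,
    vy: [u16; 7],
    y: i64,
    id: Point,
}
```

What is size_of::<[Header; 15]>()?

Point: @0: reserved [1B, align 1] → 1; +3 pad (align 4); @4: n_entries [4B, align 4] → 8; @8: attrs [1B, align 1] → 9; +3 tail pad (align 4); size 12, align 4
@0: z [8B, align 4] → 8
@8: target [40B, align 4] → 48
@48: hp [2B, align 2] → 50
@50: ammo [2B, align 2] → 52
@52: team [1B, align 1] → 53
+1 pad (align 2)
@54: vy [14B, align 2] → 68
@68: y [8B, align 4] → 76
@76: id [12B, align 4] → 88
size 88, align 4
array of 15: 15 × 88 = 1320

1320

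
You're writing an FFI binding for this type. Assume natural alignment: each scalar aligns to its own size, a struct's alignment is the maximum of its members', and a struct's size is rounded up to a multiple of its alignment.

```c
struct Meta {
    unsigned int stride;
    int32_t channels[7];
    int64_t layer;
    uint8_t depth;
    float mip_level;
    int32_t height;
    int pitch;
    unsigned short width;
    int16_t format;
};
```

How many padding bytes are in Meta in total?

7

0..4  stride  (4B, 4-aligned)
4..32  channels  (28B, 4-aligned)
32..40  layer  (8B, 8-aligned)
40..41  depth  (1B, 1-aligned)
41..44  -- padding (3B)
44..48  mip_level  (4B, 4-aligned)
48..52  height  (4B, 4-aligned)
52..56  pitch  (4B, 4-aligned)
56..58  width  (2B, 2-aligned)
58..60  format  (2B, 2-aligned)
60..64  -- tail padding (4B)
sizeof = 64, alignof = 8
data bytes 57, size 64 → padding 7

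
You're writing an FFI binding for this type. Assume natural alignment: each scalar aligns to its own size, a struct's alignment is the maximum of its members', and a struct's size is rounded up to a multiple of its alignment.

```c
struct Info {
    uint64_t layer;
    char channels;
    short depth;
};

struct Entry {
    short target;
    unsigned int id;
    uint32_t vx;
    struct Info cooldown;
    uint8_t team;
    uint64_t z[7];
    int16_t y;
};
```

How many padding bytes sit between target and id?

Info: @0: layer [8B, align 8] → 8; @8: channels [1B, align 1] → 9; +1 pad (align 2); @10: depth [2B, align 2] → 12; +4 tail pad (align 8); size 16, align 8
@0: target [2B, align 2] → 2
+2 pad (align 4)
@4: id [4B, align 4] → 8

2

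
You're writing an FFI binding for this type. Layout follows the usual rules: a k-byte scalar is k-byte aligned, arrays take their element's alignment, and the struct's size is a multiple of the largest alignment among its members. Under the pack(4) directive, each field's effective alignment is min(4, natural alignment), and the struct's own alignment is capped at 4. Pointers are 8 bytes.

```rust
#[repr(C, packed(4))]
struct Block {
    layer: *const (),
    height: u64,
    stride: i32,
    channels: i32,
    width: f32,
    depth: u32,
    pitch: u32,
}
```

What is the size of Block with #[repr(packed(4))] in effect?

36

0..8  layer  (8B, 4-aligned)
8..16  height  (8B, 4-aligned)
16..20  stride  (4B, 4-aligned)
20..24  channels  (4B, 4-aligned)
24..28  width  (4B, 4-aligned)
28..32  depth  (4B, 4-aligned)
32..36  pitch  (4B, 4-aligned)
sizeof = 36, alignof = 4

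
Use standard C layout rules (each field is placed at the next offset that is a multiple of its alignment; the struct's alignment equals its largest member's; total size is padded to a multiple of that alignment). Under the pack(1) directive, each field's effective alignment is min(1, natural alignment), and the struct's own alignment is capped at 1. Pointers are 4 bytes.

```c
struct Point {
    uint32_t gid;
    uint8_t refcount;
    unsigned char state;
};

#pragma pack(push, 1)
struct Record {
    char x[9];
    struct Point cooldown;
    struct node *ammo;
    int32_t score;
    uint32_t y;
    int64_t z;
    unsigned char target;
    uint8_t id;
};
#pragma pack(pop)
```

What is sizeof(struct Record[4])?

Point: @0: gid [4B, align 4] → 4; @4: refcount [1B, align 1] → 5; @5: state [1B, align 1] → 6; +2 tail pad (align 4); size 8, align 4
@0: x [9B, align 1] → 9
@9: cooldown [8B, align 1] → 17
@17: ammo [4B, align 1] → 21
@21: score [4B, align 1] → 25
@25: y [4B, align 1] → 29
@29: z [8B, align 1] → 37
@37: target [1B, align 1] → 38
@38: id [1B, align 1] → 39
size 39, align 1
array of 4: 4 × 39 = 156

156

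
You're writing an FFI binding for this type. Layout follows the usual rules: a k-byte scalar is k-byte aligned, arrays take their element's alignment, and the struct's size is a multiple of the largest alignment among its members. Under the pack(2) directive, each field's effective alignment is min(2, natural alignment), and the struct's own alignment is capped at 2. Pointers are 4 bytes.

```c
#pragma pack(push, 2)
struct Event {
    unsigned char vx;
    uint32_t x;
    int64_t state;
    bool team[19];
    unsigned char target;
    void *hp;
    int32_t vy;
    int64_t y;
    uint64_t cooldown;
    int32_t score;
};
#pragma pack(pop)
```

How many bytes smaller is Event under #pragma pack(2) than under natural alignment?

10

natural layout:
  0..1  vx  (1B, 1-aligned)
  1..4  -- padding (3B)
  4..8  x  (4B, 4-aligned)
  8..16  state  (8B, 8-aligned)
  16..35  team  (19B, 1-aligned)
  35..36  target  (1B, 1-aligned)
  36..40  hp  (4B, 4-aligned)
  40..44  vy  (4B, 4-aligned)
  44..48  -- padding (4B)
  48..56  y  (8B, 8-aligned)
  56..64  cooldown  (8B, 8-aligned)
  64..68  score  (4B, 4-aligned)
  68..72  -- tail padding (4B)
  sizeof = 72, alignof = 8
packed(2) layout:
  0..1  vx  (1B, 1-aligned)
  1..2  -- padding (1B)
  2..6  x  (4B, 2-aligned)
  6..14  state  (8B, 2-aligned)
  14..33  team  (19B, 1-aligned)
  33..34  target  (1B, 1-aligned)
  34..38  hp  (4B, 2-aligned)
  38..42  vy  (4B, 2-aligned)
  42..50  y  (8B, 2-aligned)
  50..58  cooldown  (8B, 2-aligned)
  58..62  score  (4B, 2-aligned)
  sizeof = 62, alignof = 2
72 − 62 = 10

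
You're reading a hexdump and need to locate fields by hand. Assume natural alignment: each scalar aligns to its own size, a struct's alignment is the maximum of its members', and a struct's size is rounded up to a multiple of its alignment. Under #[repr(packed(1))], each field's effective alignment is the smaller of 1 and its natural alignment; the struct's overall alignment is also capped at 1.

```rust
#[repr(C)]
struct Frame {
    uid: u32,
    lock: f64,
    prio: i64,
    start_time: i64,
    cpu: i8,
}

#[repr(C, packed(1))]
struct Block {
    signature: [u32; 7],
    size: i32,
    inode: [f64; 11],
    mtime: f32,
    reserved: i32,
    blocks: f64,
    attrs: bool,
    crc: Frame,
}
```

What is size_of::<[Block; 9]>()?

Frame: @0: uid [4B, align 4] → 4; +4 pad (align 8); @8: lock [8B, align 8] → 16; @16: prio [8B, align 8] → 24; @24: start_time [8B, align 8] → 32; @32: cpu [1B, align 1] → 33; +7 tail pad (align 8); size 40, align 8
@0: signature [28B, align 1] → 28
@28: size [4B, align 1] → 32
@32: inode [88B, align 1] → 120
@120: mtime [4B, align 1] → 124
@124: reserved [4B, align 1] → 128
@128: blocks [8B, align 1] → 136
@136: attrs [1B, align 1] → 137
@137: crc [40B, align 1] → 177
size 177, align 1
array of 9: 9 × 177 = 1593

1593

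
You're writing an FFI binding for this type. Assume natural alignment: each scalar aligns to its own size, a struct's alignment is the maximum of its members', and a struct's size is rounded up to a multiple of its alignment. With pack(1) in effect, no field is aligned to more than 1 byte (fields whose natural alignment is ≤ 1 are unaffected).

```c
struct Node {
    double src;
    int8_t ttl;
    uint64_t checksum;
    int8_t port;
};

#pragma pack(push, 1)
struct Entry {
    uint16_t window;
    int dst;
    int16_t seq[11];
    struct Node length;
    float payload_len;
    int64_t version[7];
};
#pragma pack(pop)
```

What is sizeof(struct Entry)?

Node: src at 0 (size 8, align 8) → ends 8; ttl at 8 (size 1, align 1) → ends 9; pad 7 to align 8 for checksum; checksum at 16 (size 8, align 8) → ends 24; port at 24 (size 1, align 1) → ends 25; tail pad 7 to reach multiple of 8; total 32 bytes, alignment 8
window at 0 (size 2, align 1) → ends 2
dst at 2 (size 4, align 1) → ends 6
seq at 6 (size 22, align 1) → ends 28
length at 28 (size 32, align 1) → ends 60
payload_len at 60 (size 4, align 1) → ends 64
version at 64 (size 56, align 1) → ends 120
total 120 bytes, alignment 1

120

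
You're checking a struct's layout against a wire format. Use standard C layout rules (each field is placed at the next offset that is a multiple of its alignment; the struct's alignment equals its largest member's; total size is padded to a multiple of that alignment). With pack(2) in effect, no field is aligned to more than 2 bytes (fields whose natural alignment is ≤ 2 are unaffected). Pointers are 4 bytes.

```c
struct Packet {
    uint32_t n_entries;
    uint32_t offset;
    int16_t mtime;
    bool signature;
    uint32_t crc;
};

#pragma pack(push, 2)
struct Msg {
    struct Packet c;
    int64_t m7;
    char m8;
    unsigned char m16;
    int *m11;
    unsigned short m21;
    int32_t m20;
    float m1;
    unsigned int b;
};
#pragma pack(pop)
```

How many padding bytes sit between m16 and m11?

Packet: 0..4  n_entries  (4B, 4-aligned); 4..8  offset  (4B, 4-aligned); 8..10  mtime  (2B, 2-aligned); 10..11  signature  (1B, 1-aligned); 11..12  -- padding (1B); 12..16  crc  (4B, 4-aligned); sizeof = 16, alignof = 4
0..16  c  (16B, 2-aligned)
16..24  m7  (8B, 2-aligned)
24..25  m8  (1B, 1-aligned)
25..26  m16  (1B, 1-aligned)
26..30  m11  (4B, 2-aligned)

0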